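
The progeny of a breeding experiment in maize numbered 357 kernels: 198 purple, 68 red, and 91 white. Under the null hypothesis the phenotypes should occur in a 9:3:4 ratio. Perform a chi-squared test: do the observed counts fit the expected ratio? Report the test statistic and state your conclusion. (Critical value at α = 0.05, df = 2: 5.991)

0.091; consistent

Under the 9:3:4 hypothesis (Σ ratio = 16, N = 357):
  purple: 357 × 9/16 = 200.8125
  red: 357 × 3/16 = 66.9375
  white: 357 × 4/16 = 89.25
χ² = Σ (O − E)² / E
  purple: (198 − 200.8125)² / 200.8125 = 0.0394
  red: (68 − 66.9375)² / 66.9375 = 0.0169
  white: (91 − 89.25)² / 89.25 = 0.0343
χ² = 0.0394 + 0.0169 + 0.0343 = 0.0906 ≈ 0.091
Degrees of freedom = 3 − 1 = 2; critical value at α = 0.05 is 5.991.
Since 0.091 < 5.991, we fail to reject the null hypothesis — the data are consistent with the 9:3:4 ratio.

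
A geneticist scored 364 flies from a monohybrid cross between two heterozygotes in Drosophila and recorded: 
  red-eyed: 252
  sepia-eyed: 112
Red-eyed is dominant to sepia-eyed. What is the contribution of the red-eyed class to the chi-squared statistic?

1.615

For a monohybrid cross between heterozygotes with complete dominance, the expected phenotypic ratio is 3:1.
Expected counts for N = 364 under a 3:1 ratio (total parts = 4):
  red-eyed: 364 × 3/4 = 273
  sepia-eyed: 364 × 1/4 = 91
Contribution of red-eyed: (252 − 273)² / 273 = 1.6154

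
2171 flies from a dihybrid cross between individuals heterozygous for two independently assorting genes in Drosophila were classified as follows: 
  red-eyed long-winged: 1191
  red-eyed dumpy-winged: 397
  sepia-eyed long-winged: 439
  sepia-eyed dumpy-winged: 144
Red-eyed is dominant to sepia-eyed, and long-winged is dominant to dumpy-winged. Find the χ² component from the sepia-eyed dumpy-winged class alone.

0.509

A dihybrid F₂ with independent assortment and complete dominance at both loci gives a 9:3:3:1 phenotypic ratio.
The 9:3:3:1 ratio has 16 parts, so with N = 2171 the expected counts are:
  red-eyed long-winged: 2171 × 9/16 = 1221.1875
  red-eyed dumpy-winged: 2171 × 3/16 = 407.0625
  sepia-eyed long-winged: 2171 × 3/16 = 407.0625
  sepia-eyed dumpy-winged: 2171 × 1/16 = 135.6875
Contribution of sepia-eyed dumpy-winged: (144 − 135.6875)² / 135.6875 = 0.5092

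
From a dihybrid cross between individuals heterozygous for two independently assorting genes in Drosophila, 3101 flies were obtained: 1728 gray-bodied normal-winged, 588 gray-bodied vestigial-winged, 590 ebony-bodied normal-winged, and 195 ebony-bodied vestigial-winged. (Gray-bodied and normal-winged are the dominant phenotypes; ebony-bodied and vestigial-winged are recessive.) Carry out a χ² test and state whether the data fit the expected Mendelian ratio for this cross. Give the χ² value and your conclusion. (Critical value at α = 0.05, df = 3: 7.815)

0.360; consistent

A dihybrid F₂ with independent assortment and complete dominance at both loci gives a 9:3:3:1 phenotypic ratio.
Expected counts for N = 3101 under a 9:3:3:1 ratio (total parts = 16):
  gray-bodied normal-winged: 3101 × 9/16 = 1744.3125
  gray-bodied vestigial-winged: 3101 × 3/16 = 581.4375
  ebony-bodied normal-winged: 3101 × 3/16 = 581.4375
  ebony-bodied vestigial-winged: 3101 × 1/16 = 193.8125
χ² = Σ (O − E)² / E
  gray-bodied normal-winged: (1728 − 1744.3125)² / 1744.3125 = 0.1526
  gray-bodied vestigial-winged: (588 − 581.4375)² / 581.4375 = 0.0741
  ebony-bodied normal-winged: (590 − 581.4375)² / 581.4375 = 0.1261
  ebony-bodied vestigial-winged: (195 − 193.8125)² / 193.8125 = 0.0073
χ² = 0.1526 + 0.0741 + 0.1261 + 0.0073 = 0.3601 ≈ 0.360
Degrees of freedom = 4 − 1 = 3; critical value at α = 0.05 is 7.815.
Since 0.360 < 7.815, we fail to reject the null hypothesis — the data are consistent with the 9:3:3:1 ratio.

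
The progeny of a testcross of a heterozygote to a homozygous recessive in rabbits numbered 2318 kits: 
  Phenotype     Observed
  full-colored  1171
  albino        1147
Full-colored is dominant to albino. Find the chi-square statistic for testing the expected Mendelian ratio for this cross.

0.248

A testcross of a heterozygote (Aa × aa) gives a 1:1 phenotypic ratio.
Total ratio parts = 2. Expected numbers out of 2318:
  full-colored: 2318 × 1/2 = 1159
  albino: 2318 × 1/2 = 1159
χ² = Σ (O − E)² / E
  full-colored: (1171 − 1159)² / 1159 = 0.1242
  albino: (1147 − 1159)² / 1159 = 0.1242
χ² = 0.1242 + 0.1242 = 0.2484 ≈ 0.248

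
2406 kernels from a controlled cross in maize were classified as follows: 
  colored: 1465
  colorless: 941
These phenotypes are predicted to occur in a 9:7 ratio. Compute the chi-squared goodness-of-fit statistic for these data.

The 9:7 ratio has 16 parts, so with N = 2406 the expected counts are:
  colored: 2406 × 9/16 = 1353.375
  colorless: 2406 × 7/16 = 1052.625
χ² = Σ (O − E)² / E
  colored: (1465 − 1353.375)² / 1353.375 = 9.2067
  colorless: (941 − 1052.625)² / 1052.625 = 11.8372
χ² = 9.2067 + 11.8372 = 21.0439 ≈ 21.044

21.044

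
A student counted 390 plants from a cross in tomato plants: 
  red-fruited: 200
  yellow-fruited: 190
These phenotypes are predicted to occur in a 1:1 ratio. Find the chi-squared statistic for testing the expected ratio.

Under the 1:1 hypothesis (Σ ratio = 2, N = 390):
  red-fruited: 390 × 1/2 = 195
  yellow-fruited: 390 × 1/2 = 195
χ² = Σ (O − E)² / E
  red-fruited: (200 − 195)² / 195 = 0.1282
  yellow-fruited: (190 − 195)² / 195 = 0.1282
χ² = 0.1282 + 0.1282 = 0.2564 ≈ 0.256

0.256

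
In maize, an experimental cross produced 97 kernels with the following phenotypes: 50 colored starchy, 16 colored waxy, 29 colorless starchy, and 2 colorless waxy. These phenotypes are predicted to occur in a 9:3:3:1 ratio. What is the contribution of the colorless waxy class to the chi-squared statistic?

Under the 9:3:3:1 hypothesis (Σ ratio = 16, N = 97):
  colored starchy: 97 × 9/16 = 54.5625
  colored waxy: 97 × 3/16 = 18.1875
  colorless starchy: 97 × 3/16 = 18.1875
  colorless waxy: 97 × 1/16 = 6.0625
Contribution of colorless waxy: (2 − 6.0625)² / 6.0625 = 2.7223

2.722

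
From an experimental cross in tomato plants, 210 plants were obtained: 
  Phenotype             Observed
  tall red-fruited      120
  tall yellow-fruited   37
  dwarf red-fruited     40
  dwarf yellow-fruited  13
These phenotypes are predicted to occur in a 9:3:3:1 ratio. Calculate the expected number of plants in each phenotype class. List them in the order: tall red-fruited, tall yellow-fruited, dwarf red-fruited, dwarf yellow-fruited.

118.125, 39.375, 39.375, 13.125

Total ratio parts = 16. Expected numbers out of 210:
  tall red-fruited: 210 × 9/16 = 118.125
  tall yellow-fruited: 210 × 3/16 = 39.375
  dwarf red-fruited: 210 × 3/16 = 39.375
  dwarf yellow-fruited: 210 × 1/16 = 13.125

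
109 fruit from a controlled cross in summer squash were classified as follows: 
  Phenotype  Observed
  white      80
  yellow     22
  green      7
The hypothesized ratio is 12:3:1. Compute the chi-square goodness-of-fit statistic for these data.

0.162

Under the 12:3:1 hypothesis (Σ ratio = 16, N = 109):
  white: 109 × 12/16 = 81.75
  yellow: 109 × 3/16 = 20.4375
  green: 109 × 1/16 = 6.8125
χ² = Σ (O − E)² / E
  white: (80 − 81.75)² / 81.75 = 0.0375
  yellow: (22 − 20.4375)² / 20.4375 = 0.1195
  green: (7 − 6.8125)² / 6.8125 = 0.0052
χ² = 0.0375 + 0.1195 + 0.0052 = 0.1622 ≈ 0.162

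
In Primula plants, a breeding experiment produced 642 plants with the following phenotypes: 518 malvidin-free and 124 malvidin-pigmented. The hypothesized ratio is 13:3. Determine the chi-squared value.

0.134

Expected counts for N = 642 under a 13:3 ratio (total parts = 16):
  malvidin-free: 642 × 13/16 = 521.625
  malvidin-pigmented: 642 × 3/16 = 120.375
χ² = Σ (O − E)² / E
  malvidin-free: (518 − 521.625)² / 521.625 = 0.0252
  malvidin-pigmented: (124 − 120.375)² / 120.375 = 0.1092
χ² = 0.0252 + 0.1092 = 0.1344 ≈ 0.134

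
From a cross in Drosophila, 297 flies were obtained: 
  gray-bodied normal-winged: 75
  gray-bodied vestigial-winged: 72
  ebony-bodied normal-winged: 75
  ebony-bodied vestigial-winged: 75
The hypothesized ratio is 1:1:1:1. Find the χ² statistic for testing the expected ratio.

Expected counts for N = 297 under a 1:1:1:1 ratio (total parts = 4):
  gray-bodied normal-winged: 297 × 1/4 = 74.25
  gray-bodied vestigial-winged: 297 × 1/4 = 74.25
  ebony-bodied normal-winged: 297 × 1/4 = 74.25
  ebony-bodied vestigial-winged: 297 × 1/4 = 74.25
χ² = Σ (O − E)² / E
  gray-bodied normal-winged: (75 − 74.25)² / 74.25 = 0.0076
  gray-bodied vestigial-winged: (72 − 74.25)² / 74.25 = 0.0682
  ebony-bodied normal-winged: (75 − 74.25)² / 74.25 = 0.0076
  ebony-bodied vestigial-winged: (75 − 74.25)² / 74.25 = 0.0076
χ² = 0.0076 + 0.0682 + 0.0076 + 0.0076 = 0.091

0.091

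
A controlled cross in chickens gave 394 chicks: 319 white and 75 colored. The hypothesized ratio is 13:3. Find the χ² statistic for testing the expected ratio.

Total ratio parts = 16. Expected numbers out of 394:
  white: 394 × 13/16 = 320.125
  colored: 394 × 3/16 = 73.875
χ² = Σ (O − E)² / E
  white: (319 − 320.125)² / 320.125 = 0.0040
  colored: (75 − 73.875)² / 73.875 = 0.0171
χ² = 0.0040 + 0.0171 = 0.0211 ≈ 0.021

0.021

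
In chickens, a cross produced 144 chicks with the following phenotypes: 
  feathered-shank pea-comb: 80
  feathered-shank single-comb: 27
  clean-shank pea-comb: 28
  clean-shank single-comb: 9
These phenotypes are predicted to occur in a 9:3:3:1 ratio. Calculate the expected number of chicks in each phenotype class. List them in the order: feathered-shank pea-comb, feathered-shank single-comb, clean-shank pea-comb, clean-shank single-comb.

81, 27, 27, 9

Under the 9:3:3:1 hypothesis (Σ ratio = 16, N = 144):
  feathered-shank pea-comb: 144 × 9/16 = 81
  feathered-shank single-comb: 144 × 3/16 = 27
  clean-shank pea-comb: 144 × 3/16 = 27
  clean-shank single-comb: 144 × 1/16 = 9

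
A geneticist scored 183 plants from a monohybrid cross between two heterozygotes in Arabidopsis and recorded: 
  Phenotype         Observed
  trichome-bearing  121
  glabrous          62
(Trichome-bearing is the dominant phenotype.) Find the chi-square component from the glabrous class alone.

5.772

For a monohybrid cross between heterozygotes with complete dominance, the expected phenotypic ratio is 3:1.
The 3:1 ratio has 4 parts, so with N = 183 the expected counts are:
  trichome-bearing: 183 × 3/4 = 137.25
  glabrous: 183 × 1/4 = 45.75
Contribution of glabrous: (62 − 45.75)² / 45.75 = 5.7719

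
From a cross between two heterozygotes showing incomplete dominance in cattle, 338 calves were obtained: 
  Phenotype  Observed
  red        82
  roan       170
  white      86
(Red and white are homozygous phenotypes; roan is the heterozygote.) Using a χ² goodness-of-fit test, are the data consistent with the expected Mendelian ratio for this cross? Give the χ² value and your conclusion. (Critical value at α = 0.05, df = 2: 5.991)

With incomplete dominance, a heterozygote × heterozygote cross gives a 1:2:1 phenotypic ratio.
Total ratio parts = 4. Expected numbers out of 338:
  red: 338 × 1/4 = 84.5
  roan: 338 × 2/4 = 169
  white: 338 × 1/4 = 84.5
χ² = Σ (O − E)² / E
  red: (82 − 84.5)² / 84.5 = 0.0740
  roan: (170 − 169)² / 169 = 0.0059
  white: (86 − 84.5)² / 84.5 = 0.0266
χ² = 0.0740 + 0.0059 + 0.0266 = 0.1065 ≈ 0.107
Degrees of freedom = 3 − 1 = 2; critical value at α = 0.05 is 5.991.
Since 0.107 < 5.991, we fail to reject the null hypothesis — the data are consistent with the 1:2:1 ratio.

0.107; consistent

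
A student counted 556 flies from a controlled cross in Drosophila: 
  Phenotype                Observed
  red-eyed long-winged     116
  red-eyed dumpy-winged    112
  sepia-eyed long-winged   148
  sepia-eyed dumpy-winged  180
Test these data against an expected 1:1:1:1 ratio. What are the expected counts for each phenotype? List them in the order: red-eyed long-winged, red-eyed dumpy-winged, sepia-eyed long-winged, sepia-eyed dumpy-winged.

Total ratio parts = 4. Expected numbers out of 556:
  red-eyed long-winged: 556 × 1/4 = 139
  red-eyed dumpy-winged: 556 × 1/4 = 139
  sepia-eyed long-winged: 556 × 1/4 = 139
  sepia-eyed dumpy-winged: 556 × 1/4 = 139

139, 139, 139, 139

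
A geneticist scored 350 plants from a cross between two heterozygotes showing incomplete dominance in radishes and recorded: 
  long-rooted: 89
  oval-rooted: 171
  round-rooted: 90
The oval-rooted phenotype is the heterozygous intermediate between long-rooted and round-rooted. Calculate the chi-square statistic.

0.189

With incomplete dominance, a heterozygote × heterozygote cross gives a 1:2:1 phenotypic ratio.
Total ratio parts = 4. Expected numbers out of 350:
  long-rooted: 350 × 1/4 = 87.5
  oval-rooted: 350 × 2/4 = 175
  round-rooted: 350 × 1/4 = 87.5
χ² = Σ (O − E)² / E
  long-rooted: (89 − 87.5)² / 87.5 = 0.0257
  oval-rooted: (171 − 175)² / 175 = 0.0914
  round-rooted: (90 − 87.5)² / 87.5 = 0.0714
χ² = 0.0257 + 0.0914 + 0.0714 = 0.1885 ≈ 0.189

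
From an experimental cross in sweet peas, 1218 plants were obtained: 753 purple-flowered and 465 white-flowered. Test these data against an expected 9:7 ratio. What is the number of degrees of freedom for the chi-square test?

A goodness-of-fit test with 2 phenotype classes has df = 2 − 1 = 1.

1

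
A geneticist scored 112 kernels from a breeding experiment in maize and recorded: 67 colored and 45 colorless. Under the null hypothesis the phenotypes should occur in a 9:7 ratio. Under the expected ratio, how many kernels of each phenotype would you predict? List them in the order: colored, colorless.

63, 49

Under the 9:7 hypothesis (Σ ratio = 16, N = 112):
  colored: 112 × 9/16 = 63
  colorless: 112 × 7/16 = 49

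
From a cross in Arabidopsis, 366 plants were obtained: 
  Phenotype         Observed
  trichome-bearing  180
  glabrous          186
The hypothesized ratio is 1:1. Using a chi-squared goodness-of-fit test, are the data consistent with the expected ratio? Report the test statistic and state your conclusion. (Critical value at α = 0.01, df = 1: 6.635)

0.098; consistent

Total ratio parts = 2. Expected numbers out of 366:
  trichome-bearing: 366 × 1/2 = 183
  glabrous: 366 × 1/2 = 183
χ² = Σ (O − E)² / E
  trichome-bearing: (180 − 183)² / 183 = 0.0492
  glabrous: (186 − 183)² / 183 = 0.0492
χ² = 0.0492 + 0.0492 = 0.0984 ≈ 0.098
Degrees of freedom = 2 − 1 = 1; critical value at α = 0.01 is 6.635.
Since 0.098 < 6.635, we fail to reject the null hypothesis — the data are consistent with the 1:1 ratio.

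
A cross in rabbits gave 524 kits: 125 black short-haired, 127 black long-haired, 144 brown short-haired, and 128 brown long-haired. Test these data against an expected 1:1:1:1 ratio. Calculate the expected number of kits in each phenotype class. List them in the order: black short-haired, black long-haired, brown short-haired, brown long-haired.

Under the 1:1:1:1 hypothesis (Σ ratio = 4, N = 524):
  black short-haired: 524 × 1/4 = 131
  black long-haired: 524 × 1/4 = 131
  brown short-haired: 524 × 1/4 = 131
  brown long-haired: 524 × 1/4 = 131

131, 131, 131, 131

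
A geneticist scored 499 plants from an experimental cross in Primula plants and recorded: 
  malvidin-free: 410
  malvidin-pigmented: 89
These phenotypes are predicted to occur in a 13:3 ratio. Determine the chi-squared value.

0.274

Expected counts for N = 499 under a 13:3 ratio (total parts = 16):
  malvidin-free: 499 × 13/16 = 405.4375
  malvidin-pigmented: 499 × 3/16 = 93.5625
χ² = Σ (O − E)² / E
  malvidin-free: (410 − 405.4375)² / 405.4375 = 0.0513
  malvidin-pigmented: (89 − 93.5625)² / 93.5625 = 0.2225
χ² = 0.0513 + 0.2225 = 0.2738 ≈ 0.274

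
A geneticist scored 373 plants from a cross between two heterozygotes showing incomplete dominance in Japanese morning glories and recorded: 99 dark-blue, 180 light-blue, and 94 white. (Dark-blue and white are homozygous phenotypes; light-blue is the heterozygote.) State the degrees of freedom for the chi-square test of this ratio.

2

With incomplete dominance, a heterozygote × heterozygote cross gives a 1:2:1 phenotypic ratio.
A goodness-of-fit test with 3 phenotype classes has df = 3 − 1 = 2.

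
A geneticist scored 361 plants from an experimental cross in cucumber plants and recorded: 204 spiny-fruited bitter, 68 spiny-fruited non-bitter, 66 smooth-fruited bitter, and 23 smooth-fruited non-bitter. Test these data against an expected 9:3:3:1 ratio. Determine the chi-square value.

0.056

The 9:3:3:1 ratio has 16 parts, so with N = 361 the expected counts are:
  spiny-fruited bitter: 361 × 9/16 = 203.0625
  spiny-fruited non-bitter: 361 × 3/16 = 67.6875
  smooth-fruited bitter: 361 × 3/16 = 67.6875
  smooth-fruited non-bitter: 361 × 1/16 = 22.5625
χ² = Σ (O − E)² / E
  spiny-fruited bitter: (204 − 203.0625)² / 203.0625 = 0.0043
  spiny-fruited non-bitter: (68 − 67.6875)² / 67.6875 = 0.0014
  smooth-fruited bitter: (66 − 67.6875)² / 67.6875 = 0.0421
  smooth-fruited non-bitter: (23 − 22.5625)² / 22.5625 = 0.0085
χ² = 0.0043 + 0.0014 + 0.0421 + 0.0085 = 0.0563 ≈ 0.056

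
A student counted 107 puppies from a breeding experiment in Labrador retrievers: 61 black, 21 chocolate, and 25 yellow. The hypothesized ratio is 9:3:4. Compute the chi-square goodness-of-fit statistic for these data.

Total ratio parts = 16. Expected numbers out of 107:
  black: 107 × 9/16 = 60.1875
  chocolate: 107 × 3/16 = 20.0625
  yellow: 107 × 4/16 = 26.75
χ² = Σ (O − E)² / E
  black: (61 − 60.1875)² / 60.1875 = 0.0110
  chocolate: (21 − 20.0625)² / 20.0625 = 0.0438
  yellow: (25 − 26.75)² / 26.75 = 0.1145
χ² = 0.0110 + 0.0438 + 0.1145 = 0.1693 ≈ 0.169

0.169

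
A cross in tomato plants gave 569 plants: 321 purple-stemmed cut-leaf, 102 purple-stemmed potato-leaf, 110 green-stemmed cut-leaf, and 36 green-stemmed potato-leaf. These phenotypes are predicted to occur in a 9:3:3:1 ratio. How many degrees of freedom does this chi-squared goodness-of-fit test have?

A goodness-of-fit test with 4 phenotype classes has df = 4 − 1 = 3.

3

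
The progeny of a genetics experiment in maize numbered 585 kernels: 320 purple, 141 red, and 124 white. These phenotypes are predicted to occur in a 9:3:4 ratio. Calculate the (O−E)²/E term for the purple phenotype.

The 9:3:4 ratio has 16 parts, so with N = 585 the expected counts are:
  purple: 585 × 9/16 = 329.0625
  red: 585 × 3/16 = 109.6875
  white: 585 × 4/16 = 146.25
Contribution of purple: (320 − 329.0625)² / 329.0625 = 0.2496

0.250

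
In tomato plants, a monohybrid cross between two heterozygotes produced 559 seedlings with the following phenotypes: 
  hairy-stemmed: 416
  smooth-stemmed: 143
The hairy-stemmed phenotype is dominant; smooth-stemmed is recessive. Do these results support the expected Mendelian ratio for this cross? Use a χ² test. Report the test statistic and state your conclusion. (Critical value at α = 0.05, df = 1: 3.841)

0.101; consistent

For a monohybrid cross between heterozygotes with complete dominance, the expected phenotypic ratio is 3:1.
Under the 3:1 hypothesis (Σ ratio = 4, N = 559):
  hairy-stemmed: 559 × 3/4 = 419.25
  smooth-stemmed: 559 × 1/4 = 139.75
χ² = Σ (O − E)² / E
  hairy-stemmed: (416 − 419.25)² / 419.25 = 0.0252
  smooth-stemmed: (143 − 139.75)² / 139.75 = 0.0756
χ² = 0.0252 + 0.0756 = 0.1008 ≈ 0.101
Degrees of freedom = 2 − 1 = 1; critical value at α = 0.05 is 3.841.
Since 0.101 < 3.841, we fail to reject the null hypothesis — the data are consistent with the 3:1 ratio.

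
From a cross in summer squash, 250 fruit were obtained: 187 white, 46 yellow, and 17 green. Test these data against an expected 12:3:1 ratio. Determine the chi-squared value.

Expected counts for N = 250 under a 12:3:1 ratio (total parts = 16):
  white: 250 × 12/16 = 187.5
  yellow: 250 × 3/16 = 46.875
  green: 250 × 1/16 = 15.625
χ² = Σ (O − E)² / E
  white: (187 − 187.5)² / 187.5 = 0.0013
  yellow: (46 − 46.875)² / 46.875 = 0.0163
  green: (17 − 15.625)² / 15.625 = 0.1210
χ² = 0.0013 + 0.0163 + 0.1210 = 0.1386 ≈ 0.139

0.139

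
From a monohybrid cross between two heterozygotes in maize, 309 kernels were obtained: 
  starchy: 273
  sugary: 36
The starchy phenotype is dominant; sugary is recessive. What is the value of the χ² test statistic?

29.369

For a monohybrid cross between heterozygotes with complete dominance, the expected phenotypic ratio is 3:1.
The 3:1 ratio has 4 parts, so with N = 309 the expected counts are:
  starchy: 309 × 3/4 = 231.75
  sugary: 309 × 1/4 = 77.25
χ² = Σ (O − E)² / E
  starchy: (273 − 231.75)² / 231.75 = 7.3422
  sugary: (36 − 77.25)² / 77.25 = 22.0267
χ² = 7.3422 + 22.0267 = 29.3689 ≈ 29.369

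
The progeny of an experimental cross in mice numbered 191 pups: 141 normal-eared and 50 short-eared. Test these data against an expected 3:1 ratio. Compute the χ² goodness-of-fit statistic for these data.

Total ratio parts = 4. Expected numbers out of 191:
  normal-eared: 191 × 3/4 = 143.25
  short-eared: 191 × 1/4 = 47.75
χ² = Σ (O − E)² / E
  normal-eared: (141 − 143.25)² / 143.25 = 0.0353
  short-eared: (50 − 47.75)² / 47.75 = 0.1060
χ² = 0.0353 + 0.1060 = 0.1413 ≈ 0.141

0.141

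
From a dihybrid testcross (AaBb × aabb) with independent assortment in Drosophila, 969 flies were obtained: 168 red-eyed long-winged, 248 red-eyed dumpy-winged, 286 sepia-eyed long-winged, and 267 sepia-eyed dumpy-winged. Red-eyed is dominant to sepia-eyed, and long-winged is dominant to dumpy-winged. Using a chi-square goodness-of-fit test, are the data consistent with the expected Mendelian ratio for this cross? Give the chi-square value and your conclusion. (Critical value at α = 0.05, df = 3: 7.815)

A dihybrid testcross with independent assortment gives a 1:1:1:1 ratio.
The 1:1:1:1 ratio has 4 parts, so with N = 969 the expected counts are:
  red-eyed long-winged: 969 × 1/4 = 242.25
  red-eyed dumpy-winged: 969 × 1/4 = 242.25
  sepia-eyed long-winged: 969 × 1/4 = 242.25
  sepia-eyed dumpy-winged: 969 × 1/4 = 242.25
χ² = Σ (O − E)² / E
  red-eyed long-winged: (168 − 242.25)² / 242.25 = 22.7577
  red-eyed dumpy-winged: (248 − 242.25)² / 242.25 = 0.1365
  sepia-eyed long-winged: (286 − 242.25)² / 242.25 = 7.9012
  sepia-eyed dumpy-winged: (267 − 242.25)² / 242.25 = 2.5286
χ² = 22.7577 + 0.1365 + 7.9012 + 2.5286 = 33.324
Degrees of freedom = 4 − 1 = 3; critical value at α = 0.05 is 7.815.
Since 33.324 > 7.815, we reject the null hypothesis — the data do not fit the 1:1:1:1 ratio.

33.324; not consistent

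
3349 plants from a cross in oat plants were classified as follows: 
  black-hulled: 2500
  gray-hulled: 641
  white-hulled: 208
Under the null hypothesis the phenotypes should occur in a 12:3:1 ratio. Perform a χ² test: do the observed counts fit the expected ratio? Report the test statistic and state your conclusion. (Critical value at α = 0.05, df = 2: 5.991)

Expected counts for N = 3349 under a 12:3:1 ratio (total parts = 16):
  black-hulled: 3349 × 12/16 = 2511.75
  gray-hulled: 3349 × 3/16 = 627.9375
  white-hulled: 3349 × 1/16 = 209.3125
χ² = Σ (O − E)² / E
  black-hulled: (2500 − 2511.75)² / 2511.75 = 0.0550
  gray-hulled: (641 − 627.9375)² / 627.9375 = 0.2717
  white-hulled: (208 − 209.3125)² / 209.3125 = 0.0082
χ² = 0.0550 + 0.2717 + 0.0082 = 0.3349 ≈ 0.335
Degrees of freedom = 3 − 1 = 2; critical value at α = 0.05 is 5.991.
Since 0.335 < 5.991, we fail to reject the null hypothesis — the data are consistent with the 12:3:1 ratio.

0.335; consistent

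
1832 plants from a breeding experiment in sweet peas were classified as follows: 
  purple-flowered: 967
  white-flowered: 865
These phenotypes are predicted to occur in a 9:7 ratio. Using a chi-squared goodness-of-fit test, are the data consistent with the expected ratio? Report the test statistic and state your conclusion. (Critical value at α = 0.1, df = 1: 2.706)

Total ratio parts = 16. Expected numbers out of 1832:
  purple-flowered: 1832 × 9/16 = 1030.5
  white-flowered: 1832 × 7/16 = 801.5
χ² = Σ (O − E)² / E
  purple-flowered: (967 − 1030.5)² / 1030.5 = 3.9129
  white-flowered: (865 − 801.5)² / 801.5 = 5.0309
χ² = 3.9129 + 5.0309 = 8.9438 ≈ 8.944
Degrees of freedom = 2 − 1 = 1; critical value at α = 0.1 is 2.706.
Since 8.944 > 2.706, we reject the null hypothesis — the data do not fit the 9:7 ratio.

8.944; not consistent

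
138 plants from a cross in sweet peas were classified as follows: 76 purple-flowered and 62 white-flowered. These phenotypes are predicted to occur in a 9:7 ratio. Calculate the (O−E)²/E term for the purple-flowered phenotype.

0.034

Expected counts for N = 138 under a 9:7 ratio (total parts = 16):
  purple-flowered: 138 × 9/16 = 77.625
  white-flowered: 138 × 7/16 = 60.375
Contribution of purple-flowered: (76 − 77.625)² / 77.625 = 0.0340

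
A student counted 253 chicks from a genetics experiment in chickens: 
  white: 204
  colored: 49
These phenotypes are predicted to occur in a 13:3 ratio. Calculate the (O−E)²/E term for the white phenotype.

Under the 13:3 hypothesis (Σ ratio = 16, N = 253):
  white: 253 × 13/16 = 205.5625
  colored: 253 × 3/16 = 47.4375
Contribution of white: (204 − 205.5625)² / 205.5625 = 0.0119

0.012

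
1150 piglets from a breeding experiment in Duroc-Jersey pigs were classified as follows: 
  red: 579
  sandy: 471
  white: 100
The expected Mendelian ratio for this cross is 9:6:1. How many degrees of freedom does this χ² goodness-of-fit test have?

A goodness-of-fit test with 3 phenotype classes has df = 3 − 1 = 2.

2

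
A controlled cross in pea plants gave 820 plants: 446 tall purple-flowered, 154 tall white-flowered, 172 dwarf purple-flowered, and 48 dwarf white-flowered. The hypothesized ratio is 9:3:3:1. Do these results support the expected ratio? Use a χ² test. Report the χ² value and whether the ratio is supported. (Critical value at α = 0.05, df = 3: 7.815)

2.877; consistent

Expected counts for N = 820 under a 9:3:3:1 ratio (total parts = 16):
  tall purple-flowered: 820 × 9/16 = 461.25
  tall white-flowered: 820 × 3/16 = 153.75
  dwarf purple-flowered: 820 × 3/16 = 153.75
  dwarf white-flowered: 820 × 1/16 = 51.25
χ² = Σ (O − E)² / E
  tall purple-flowered: (446 − 461.25)² / 461.25 = 0.5042
  tall white-flowered: (154 − 153.75)² / 153.75 = 0.0004
  dwarf purple-flowered: (172 − 153.75)² / 153.75 = 2.1663
  dwarf white-flowered: (48 − 51.25)² / 51.25 = 0.2061
χ² = 0.5042 + 0.0004 + 2.1663 + 0.2061 = 2.877
Degrees of freedom = 4 − 1 = 3; critical value at α = 0.05 is 7.815.
Since 2.877 < 7.815, we fail to reject the null hypothesis — the data are consistent with the 9:3:3:1 ratio.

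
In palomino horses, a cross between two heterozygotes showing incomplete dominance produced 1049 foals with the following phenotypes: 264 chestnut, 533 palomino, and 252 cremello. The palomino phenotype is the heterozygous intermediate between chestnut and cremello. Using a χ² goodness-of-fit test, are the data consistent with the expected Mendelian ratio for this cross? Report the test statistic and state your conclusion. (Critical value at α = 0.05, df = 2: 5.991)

With incomplete dominance, a heterozygote × heterozygote cross gives a 1:2:1 phenotypic ratio.
Under the 1:2:1 hypothesis (Σ ratio = 4, N = 1049):
  chestnut: 1049 × 1/4 = 262.25
  palomino: 1049 × 2/4 = 524.5
  cremello: 1049 × 1/4 = 262.25
χ² = Σ (O − E)² / E
  chestnut: (264 − 262.25)² / 262.25 = 0.0117
  palomino: (533 − 524.5)² / 524.5 = 0.1378
  cremello: (252 − 262.25)² / 262.25 = 0.4006
χ² = 0.0117 + 0.1378 + 0.4006 = 0.5501 ≈ 0.550
Degrees of freedom = 3 − 1 = 2; critical value at α = 0.05 is 5.991.
Since 0.550 < 5.991, we fail to reject the null hypothesis — the data are consistent with the 1:2:1 ratio.

0.550; consistent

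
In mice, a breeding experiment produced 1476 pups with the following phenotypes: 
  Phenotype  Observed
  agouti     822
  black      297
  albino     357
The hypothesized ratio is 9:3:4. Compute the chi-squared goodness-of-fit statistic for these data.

1.954

Total ratio parts = 16. Expected numbers out of 1476:
  agouti: 1476 × 9/16 = 830.25
  black: 1476 × 3/16 = 276.75
  albino: 1476 × 4/16 = 369
χ² = Σ (O − E)² / E
  agouti: (822 − 830.25)² / 830.25 = 0.0820
  black: (297 − 276.75)² / 276.75 = 1.4817
  albino: (357 − 369)² / 369 = 0.3902
χ² = 0.0820 + 1.4817 + 0.3902 = 1.9539 ≈ 1.954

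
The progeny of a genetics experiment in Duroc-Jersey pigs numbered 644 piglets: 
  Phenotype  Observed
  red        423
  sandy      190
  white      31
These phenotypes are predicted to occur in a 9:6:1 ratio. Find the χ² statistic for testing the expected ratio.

Total ratio parts = 16. Expected numbers out of 644:
  red: 644 × 9/16 = 362.25
  sandy: 644 × 6/16 = 241.5
  white: 644 × 1/16 = 40.25
χ² = Σ (O − E)² / E
  red: (423 − 362.25)² / 362.25 = 10.1879
  sandy: (190 − 241.5)² / 241.5 = 10.9824
  white: (31 − 40.25)² / 40.25 = 2.1258
χ² = 10.1879 + 10.9824 + 2.1258 = 23.2961 ≈ 23.296

23.296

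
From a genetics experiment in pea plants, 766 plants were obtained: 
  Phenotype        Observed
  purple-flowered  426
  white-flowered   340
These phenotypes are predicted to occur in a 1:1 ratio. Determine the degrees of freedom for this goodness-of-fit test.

1

A goodness-of-fit test with 2 phenotype classes has df = 2 − 1 = 1.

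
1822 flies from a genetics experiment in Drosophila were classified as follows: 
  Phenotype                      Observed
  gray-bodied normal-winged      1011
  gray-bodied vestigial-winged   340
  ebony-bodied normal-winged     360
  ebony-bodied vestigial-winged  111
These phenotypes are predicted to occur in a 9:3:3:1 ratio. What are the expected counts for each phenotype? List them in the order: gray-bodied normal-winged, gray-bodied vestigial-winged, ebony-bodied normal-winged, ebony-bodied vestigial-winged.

1024.875, 341.625, 341.625, 113.875

Expected counts for N = 1822 under a 9:3:3:1 ratio (total parts = 16):
  gray-bodied normal-winged: 1822 × 9/16 = 1024.875
  gray-bodied vestigial-winged: 1822 × 3/16 = 341.625
  ebony-bodied normal-winged: 1822 × 3/16 = 341.625
  ebony-bodied vestigial-winged: 1822 × 1/16 = 113.875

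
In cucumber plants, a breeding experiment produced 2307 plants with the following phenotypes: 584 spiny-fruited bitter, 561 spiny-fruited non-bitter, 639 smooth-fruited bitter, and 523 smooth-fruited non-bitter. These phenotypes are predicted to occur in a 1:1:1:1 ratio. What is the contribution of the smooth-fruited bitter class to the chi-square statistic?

The 1:1:1:1 ratio has 4 parts, so with N = 2307 the expected counts are:
  spiny-fruited bitter: 2307 × 1/4 = 576.75
  spiny-fruited non-bitter: 2307 × 1/4 = 576.75
  smooth-fruited bitter: 2307 × 1/4 = 576.75
  smooth-fruited non-bitter: 2307 × 1/4 = 576.75
Contribution of smooth-fruited bitter: (639 − 576.75)² / 576.75 = 6.7188

6.719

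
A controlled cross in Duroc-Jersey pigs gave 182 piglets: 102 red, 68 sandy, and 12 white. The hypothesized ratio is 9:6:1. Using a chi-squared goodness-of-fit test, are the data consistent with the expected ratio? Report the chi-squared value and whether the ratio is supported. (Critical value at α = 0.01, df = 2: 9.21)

Expected counts for N = 182 under a 9:6:1 ratio (total parts = 16):
  red: 182 × 9/16 = 102.375
  sandy: 182 × 6/16 = 68.25
  white: 182 × 1/16 = 11.375
χ² = Σ (O − E)² / E
  red: (102 − 102.375)² / 102.375 = 0.0014
  sandy: (68 − 68.25)² / 68.25 = 0.0009
  white: (12 − 11.375)² / 11.375 = 0.0343
χ² = 0.0014 + 0.0009 + 0.0343 = 0.0366 ≈ 0.037
Degrees of freedom = 3 − 1 = 2; critical value at α = 0.01 is 9.21.
Since 0.037 < 9.21, we fail to reject the null hypothesis — the data are consistent with the 9:6:1 ratio.

0.037; consistent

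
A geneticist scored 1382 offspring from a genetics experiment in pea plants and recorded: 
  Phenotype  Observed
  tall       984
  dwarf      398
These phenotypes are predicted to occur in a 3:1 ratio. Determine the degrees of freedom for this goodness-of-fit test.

A goodness-of-fit test with 2 phenotype classes has df = 2 − 1 = 1.

1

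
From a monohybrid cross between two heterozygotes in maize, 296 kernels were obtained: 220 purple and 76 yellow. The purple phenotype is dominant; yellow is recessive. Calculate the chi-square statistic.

0.072

For a monohybrid cross between heterozygotes with complete dominance, the expected phenotypic ratio is 3:1.
The 3:1 ratio has 4 parts, so with N = 296 the expected counts are:
  purple: 296 × 3/4 = 222
  yellow: 296 × 1/4 = 74
χ² = Σ (O − E)² / E
  purple: (220 − 222)² / 222 = 0.0180
  yellow: (76 − 74)² / 74 = 0.0541
χ² = 0.0180 + 0.0541 = 0.0721 ≈ 0.072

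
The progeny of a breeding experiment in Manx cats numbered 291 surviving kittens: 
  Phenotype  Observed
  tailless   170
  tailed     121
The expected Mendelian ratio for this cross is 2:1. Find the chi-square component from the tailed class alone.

5.938

Under the 2:1 hypothesis (Σ ratio = 3, N = 291):
  tailless: 291 × 2/3 = 194
  tailed: 291 × 1/3 = 97
Contribution of tailed: (121 − 97)² / 97 = 5.9381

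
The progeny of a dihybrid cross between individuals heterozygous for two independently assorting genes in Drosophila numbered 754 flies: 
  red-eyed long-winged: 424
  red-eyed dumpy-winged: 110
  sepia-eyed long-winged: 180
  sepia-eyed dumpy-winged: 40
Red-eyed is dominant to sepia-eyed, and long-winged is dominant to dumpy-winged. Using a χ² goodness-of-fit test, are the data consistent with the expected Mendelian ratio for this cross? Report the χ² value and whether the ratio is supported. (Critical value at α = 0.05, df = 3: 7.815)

A dihybrid F₂ with independent assortment and complete dominance at both loci gives a 9:3:3:1 phenotypic ratio.
Under the 9:3:3:1 hypothesis (Σ ratio = 16, N = 754):
  red-eyed long-winged: 754 × 9/16 = 424.125
  red-eyed dumpy-winged: 754 × 3/16 = 141.375
  sepia-eyed long-winged: 754 × 3/16 = 141.375
  sepia-eyed dumpy-winged: 754 × 1/16 = 47.125
χ² = Σ (O − E)² / E
  red-eyed long-winged: (424 − 424.125)² / 424.125 = 0.0000
  red-eyed dumpy-winged: (110 − 141.375)² / 141.375 = 6.9630
  sepia-eyed long-winged: (180 − 141.375)² / 141.375 = 10.5527
  sepia-eyed dumpy-winged: (40 − 47.125)² / 47.125 = 1.0773
χ² = 0.0000 + 6.9630 + 10.5527 + 1.0773 = 18.593
Degrees of freedom = 4 − 1 = 3; critical value at α = 0.05 is 7.815.
Since 18.593 > 7.815, we reject the null hypothesis — the data do not fit the 9:3:3:1 ratio.

18.593; not consistent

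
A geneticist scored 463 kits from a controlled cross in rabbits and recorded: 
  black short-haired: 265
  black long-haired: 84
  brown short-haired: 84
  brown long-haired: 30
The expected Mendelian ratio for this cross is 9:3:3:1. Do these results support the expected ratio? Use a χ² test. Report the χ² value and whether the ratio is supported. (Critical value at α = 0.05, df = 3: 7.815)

0.301; consistent

Expected counts for N = 463 under a 9:3:3:1 ratio (total parts = 16):
  black short-haired: 463 × 9/16 = 260.4375
  black long-haired: 463 × 3/16 = 86.8125
  brown short-haired: 463 × 3/16 = 86.8125
  brown long-haired: 463 × 1/16 = 28.9375
χ² = Σ (O − E)² / E
  black short-haired: (265 − 260.4375)² / 260.4375 = 0.0799
  black long-haired: (84 − 86.8125)² / 86.8125 = 0.0911
  brown short-haired: (84 − 86.8125)² / 86.8125 = 0.0911
  brown long-haired: (30 − 28.9375)² / 28.9375 = 0.0390
χ² = 0.0799 + 0.0911 + 0.0911 + 0.0390 = 0.3011 ≈ 0.301
Degrees of freedom = 4 − 1 = 3; critical value at α = 0.05 is 7.815.
Since 0.301 < 7.815, we fail to reject the null hypothesis — the data are consistent with the 9:3:3:1 ratio.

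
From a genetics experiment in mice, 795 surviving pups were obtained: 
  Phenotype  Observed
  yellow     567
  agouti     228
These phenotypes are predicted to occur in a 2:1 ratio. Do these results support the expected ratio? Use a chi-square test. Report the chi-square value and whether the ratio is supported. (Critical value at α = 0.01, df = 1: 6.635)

Expected counts for N = 795 under a 2:1 ratio (total parts = 3):
  yellow: 795 × 2/3 = 530
  agouti: 795 × 1/3 = 265
χ² = Σ (O − E)² / E
  yellow: (567 − 530)² / 530 = 2.5830
  agouti: (228 − 265)² / 265 = 5.1660
χ² = 2.5830 + 5.1660 = 7.749
Degrees of freedom = 2 − 1 = 1; critical value at α = 0.01 is 6.635.
Since 7.749 > 6.635, we reject the null hypothesis — the data do not fit the 2:1 ratio.

7.749; not consistent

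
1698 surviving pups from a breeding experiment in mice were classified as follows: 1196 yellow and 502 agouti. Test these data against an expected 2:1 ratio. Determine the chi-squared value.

10.855

The 2:1 ratio has 3 parts, so with N = 1698 the expected counts are:
  yellow: 1698 × 2/3 = 1132
  agouti: 1698 × 1/3 = 566
χ² = Σ (O − E)² / E
  yellow: (1196 − 1132)² / 1132 = 3.6184
  agouti: (502 − 566)² / 566 = 7.2367
χ² = 3.6184 + 7.2367 = 10.8551 ≈ 10.855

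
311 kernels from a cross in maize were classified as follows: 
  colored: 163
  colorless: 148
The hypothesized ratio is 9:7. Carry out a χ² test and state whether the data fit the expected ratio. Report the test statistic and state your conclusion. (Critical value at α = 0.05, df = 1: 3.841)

The 9:7 ratio has 16 parts, so with N = 311 the expected counts are:
  colored: 311 × 9/16 = 174.9375
  colorless: 311 × 7/16 = 136.0625
χ² = Σ (O − E)² / E
  colored: (163 − 174.9375)² / 174.9375 = 0.8146
  colorless: (148 − 136.0625)² / 136.0625 = 1.0473
χ² = 0.8146 + 1.0473 = 1.8619 ≈ 1.862
Degrees of freedom = 2 − 1 = 1; critical value at α = 0.05 is 3.841.
Since 1.862 < 3.841, we fail to reject the null hypothesis — the data are consistent with the 9:7 ratio.

1.862; consistent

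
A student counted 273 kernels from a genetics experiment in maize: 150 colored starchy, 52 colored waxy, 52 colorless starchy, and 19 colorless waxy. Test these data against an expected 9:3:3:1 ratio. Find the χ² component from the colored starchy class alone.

0.083

Total ratio parts = 16. Expected numbers out of 273:
  colored starchy: 273 × 9/16 = 153.5625
  colored waxy: 273 × 3/16 = 51.1875
  colorless starchy: 273 × 3/16 = 51.1875
  colorless waxy: 273 × 1/16 = 17.0625
Contribution of colored starchy: (150 − 153.5625)² / 153.5625 = 0.0826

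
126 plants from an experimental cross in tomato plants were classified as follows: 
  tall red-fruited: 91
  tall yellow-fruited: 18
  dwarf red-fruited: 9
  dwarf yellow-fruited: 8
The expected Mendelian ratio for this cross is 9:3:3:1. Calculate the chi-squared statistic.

16.109

Expected counts for N = 126 under a 9:3:3:1 ratio (total parts = 16):
  tall red-fruited: 126 × 9/16 = 70.875
  tall yellow-fruited: 126 × 3/16 = 23.625
  dwarf red-fruited: 126 × 3/16 = 23.625
  dwarf yellow-fruited: 126 × 1/16 = 7.875
χ² = Σ (O − E)² / E
  tall red-fruited: (91 − 70.875)² / 70.875 = 5.7145
  tall yellow-fruited: (18 − 23.625)² / 23.625 = 1.3393
  dwarf red-fruited: (9 − 23.625)² / 23.625 = 9.0536
  dwarf yellow-fruited: (8 − 7.875)² / 7.875 = 0.0020
χ² = 5.7145 + 1.3393 + 9.0536 + 0.0020 = 16.1094 ≈ 16.109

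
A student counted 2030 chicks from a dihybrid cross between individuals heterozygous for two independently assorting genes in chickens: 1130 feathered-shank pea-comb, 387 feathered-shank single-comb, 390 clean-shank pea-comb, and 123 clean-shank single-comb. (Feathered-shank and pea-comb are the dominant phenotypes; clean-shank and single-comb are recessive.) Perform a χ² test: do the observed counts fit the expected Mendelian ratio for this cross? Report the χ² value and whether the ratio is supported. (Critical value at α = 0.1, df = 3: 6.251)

A dihybrid F₂ with independent assortment and complete dominance at both loci gives a 9:3:3:1 phenotypic ratio.
The 9:3:3:1 ratio has 16 parts, so with N = 2030 the expected counts are:
  feathered-shank pea-comb: 2030 × 9/16 = 1141.875
  feathered-shank single-comb: 2030 × 3/16 = 380.625
  clean-shank pea-comb: 2030 × 3/16 = 380.625
  clean-shank single-comb: 2030 × 1/16 = 126.875
χ² = Σ (O − E)² / E
  feathered-shank pea-comb: (1130 − 1141.875)² / 1141.875 = 0.1235
  feathered-shank single-comb: (387 − 380.625)² / 380.625 = 0.1068
  clean-shank pea-comb: (390 − 380.625)² / 380.625 = 0.2309
  clean-shank single-comb: (123 − 126.875)² / 126.875 = 0.1183
χ² = 0.1235 + 0.1068 + 0.2309 + 0.1183 = 0.5795 ≈ 0.580
Degrees of freedom = 4 − 1 = 3; critical value at α = 0.1 is 6.251.
Since 0.580 < 6.251, we fail to reject the null hypothesis — the data are consistent with the 9:3:3:1 ratio.

0.580; consistent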